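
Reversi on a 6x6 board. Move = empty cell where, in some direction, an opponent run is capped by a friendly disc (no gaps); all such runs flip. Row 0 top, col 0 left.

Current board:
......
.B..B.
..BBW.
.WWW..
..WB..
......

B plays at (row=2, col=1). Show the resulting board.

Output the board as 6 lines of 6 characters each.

Place B at (2,1); scan 8 dirs for brackets.
Dir NW: first cell '.' (not opp) -> no flip
Dir N: first cell 'B' (not opp) -> no flip
Dir NE: first cell '.' (not opp) -> no flip
Dir W: first cell '.' (not opp) -> no flip
Dir E: first cell 'B' (not opp) -> no flip
Dir SW: first cell '.' (not opp) -> no flip
Dir S: opp run (3,1), next='.' -> no flip
Dir SE: opp run (3,2) capped by B -> flip
All flips: (3,2)

Answer: ......
.B..B.
.BBBW.
.WBW..
..WB..
......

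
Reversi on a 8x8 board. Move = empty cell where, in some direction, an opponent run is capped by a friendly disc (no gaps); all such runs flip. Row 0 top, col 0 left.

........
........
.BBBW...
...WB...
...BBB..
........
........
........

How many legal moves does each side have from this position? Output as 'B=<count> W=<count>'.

-- B to move --
(1,3): no bracket -> illegal
(1,4): flips 1 -> legal
(1,5): no bracket -> illegal
(2,5): flips 1 -> legal
(3,2): flips 1 -> legal
(3,5): no bracket -> illegal
(4,2): no bracket -> illegal
B mobility = 3
-- W to move --
(1,0): no bracket -> illegal
(1,1): flips 1 -> legal
(1,2): no bracket -> illegal
(1,3): flips 1 -> legal
(1,4): no bracket -> illegal
(2,0): flips 3 -> legal
(2,5): no bracket -> illegal
(3,0): no bracket -> illegal
(3,1): no bracket -> illegal
(3,2): no bracket -> illegal
(3,5): flips 1 -> legal
(3,6): no bracket -> illegal
(4,2): no bracket -> illegal
(4,6): no bracket -> illegal
(5,2): no bracket -> illegal
(5,3): flips 1 -> legal
(5,4): flips 2 -> legal
(5,5): flips 1 -> legal
(5,6): no bracket -> illegal
W mobility = 7

Answer: B=3 W=7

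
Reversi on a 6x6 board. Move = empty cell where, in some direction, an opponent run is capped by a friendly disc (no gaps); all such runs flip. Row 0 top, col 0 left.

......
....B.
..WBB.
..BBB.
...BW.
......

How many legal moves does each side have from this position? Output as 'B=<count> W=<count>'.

Answer: B=6 W=3

Derivation:
-- B to move --
(1,1): flips 1 -> legal
(1,2): flips 1 -> legal
(1,3): no bracket -> illegal
(2,1): flips 1 -> legal
(3,1): no bracket -> illegal
(3,5): no bracket -> illegal
(4,5): flips 1 -> legal
(5,3): no bracket -> illegal
(5,4): flips 1 -> legal
(5,5): flips 1 -> legal
B mobility = 6
-- W to move --
(0,3): no bracket -> illegal
(0,4): flips 3 -> legal
(0,5): no bracket -> illegal
(1,2): no bracket -> illegal
(1,3): no bracket -> illegal
(1,5): no bracket -> illegal
(2,1): no bracket -> illegal
(2,5): flips 2 -> legal
(3,1): no bracket -> illegal
(3,5): no bracket -> illegal
(4,1): no bracket -> illegal
(4,2): flips 2 -> legal
(4,5): no bracket -> illegal
(5,2): no bracket -> illegal
(5,3): no bracket -> illegal
(5,4): no bracket -> illegal
W mobility = 3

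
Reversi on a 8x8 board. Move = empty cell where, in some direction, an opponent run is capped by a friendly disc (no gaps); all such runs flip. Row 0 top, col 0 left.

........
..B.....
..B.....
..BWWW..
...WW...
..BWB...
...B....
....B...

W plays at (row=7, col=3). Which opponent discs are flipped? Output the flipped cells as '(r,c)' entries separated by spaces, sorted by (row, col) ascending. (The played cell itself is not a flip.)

Answer: (6,3)

Derivation:
Dir NW: first cell '.' (not opp) -> no flip
Dir N: opp run (6,3) capped by W -> flip
Dir NE: first cell '.' (not opp) -> no flip
Dir W: first cell '.' (not opp) -> no flip
Dir E: opp run (7,4), next='.' -> no flip
Dir SW: edge -> no flip
Dir S: edge -> no flip
Dir SE: edge -> no flip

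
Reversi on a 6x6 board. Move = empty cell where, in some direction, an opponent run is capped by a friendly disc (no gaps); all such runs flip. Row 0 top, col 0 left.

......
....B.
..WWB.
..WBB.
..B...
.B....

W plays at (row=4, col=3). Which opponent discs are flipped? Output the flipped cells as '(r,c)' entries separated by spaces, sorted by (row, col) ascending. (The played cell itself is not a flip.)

Dir NW: first cell 'W' (not opp) -> no flip
Dir N: opp run (3,3) capped by W -> flip
Dir NE: opp run (3,4), next='.' -> no flip
Dir W: opp run (4,2), next='.' -> no flip
Dir E: first cell '.' (not opp) -> no flip
Dir SW: first cell '.' (not opp) -> no flip
Dir S: first cell '.' (not opp) -> no flip
Dir SE: first cell '.' (not opp) -> no flip

Answer: (3,3)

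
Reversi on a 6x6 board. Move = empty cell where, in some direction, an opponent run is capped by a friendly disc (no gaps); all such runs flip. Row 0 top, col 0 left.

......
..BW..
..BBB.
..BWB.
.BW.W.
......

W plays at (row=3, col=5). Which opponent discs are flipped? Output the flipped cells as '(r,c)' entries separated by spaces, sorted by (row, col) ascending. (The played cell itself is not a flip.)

Answer: (2,4) (3,4)

Derivation:
Dir NW: opp run (2,4) capped by W -> flip
Dir N: first cell '.' (not opp) -> no flip
Dir NE: edge -> no flip
Dir W: opp run (3,4) capped by W -> flip
Dir E: edge -> no flip
Dir SW: first cell 'W' (not opp) -> no flip
Dir S: first cell '.' (not opp) -> no flip
Dir SE: edge -> no flip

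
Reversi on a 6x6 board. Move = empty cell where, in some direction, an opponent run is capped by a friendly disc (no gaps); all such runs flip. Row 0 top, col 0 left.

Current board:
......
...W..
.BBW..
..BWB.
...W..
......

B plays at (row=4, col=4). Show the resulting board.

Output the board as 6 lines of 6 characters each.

Place B at (4,4); scan 8 dirs for brackets.
Dir NW: opp run (3,3) capped by B -> flip
Dir N: first cell 'B' (not opp) -> no flip
Dir NE: first cell '.' (not opp) -> no flip
Dir W: opp run (4,3), next='.' -> no flip
Dir E: first cell '.' (not opp) -> no flip
Dir SW: first cell '.' (not opp) -> no flip
Dir S: first cell '.' (not opp) -> no flip
Dir SE: first cell '.' (not opp) -> no flip
All flips: (3,3)

Answer: ......
...W..
.BBW..
..BBB.
...WB.
......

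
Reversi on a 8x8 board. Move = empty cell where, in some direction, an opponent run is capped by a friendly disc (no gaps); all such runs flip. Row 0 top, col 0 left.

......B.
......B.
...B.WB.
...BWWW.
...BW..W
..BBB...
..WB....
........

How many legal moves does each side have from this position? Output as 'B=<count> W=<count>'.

-- B to move --
(1,4): no bracket -> illegal
(1,5): no bracket -> illegal
(2,4): flips 3 -> legal
(2,7): no bracket -> illegal
(3,7): flips 3 -> legal
(4,5): flips 2 -> legal
(4,6): flips 1 -> legal
(5,1): no bracket -> illegal
(5,5): flips 1 -> legal
(5,6): no bracket -> illegal
(5,7): no bracket -> illegal
(6,1): flips 1 -> legal
(7,1): flips 1 -> legal
(7,2): flips 1 -> legal
(7,3): no bracket -> illegal
B mobility = 8
-- W to move --
(0,5): no bracket -> illegal
(0,7): flips 1 -> legal
(1,2): flips 1 -> legal
(1,3): no bracket -> illegal
(1,4): no bracket -> illegal
(1,5): no bracket -> illegal
(1,7): flips 1 -> legal
(2,2): flips 1 -> legal
(2,4): no bracket -> illegal
(2,7): flips 1 -> legal
(3,2): flips 1 -> legal
(3,7): no bracket -> illegal
(4,1): no bracket -> illegal
(4,2): flips 2 -> legal
(4,5): no bracket -> illegal
(5,1): no bracket -> illegal
(5,5): no bracket -> illegal
(6,1): flips 2 -> legal
(6,4): flips 2 -> legal
(6,5): no bracket -> illegal
(7,2): no bracket -> illegal
(7,3): no bracket -> illegal
(7,4): no bracket -> illegal
W mobility = 9

Answer: B=8 W=9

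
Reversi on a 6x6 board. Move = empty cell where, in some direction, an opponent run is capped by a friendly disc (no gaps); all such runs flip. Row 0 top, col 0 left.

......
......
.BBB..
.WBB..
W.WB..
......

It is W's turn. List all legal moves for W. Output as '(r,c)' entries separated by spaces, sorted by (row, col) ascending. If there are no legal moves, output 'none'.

Answer: (1,1) (1,2) (1,3) (2,4) (3,4) (4,4)

Derivation:
(1,0): no bracket -> illegal
(1,1): flips 1 -> legal
(1,2): flips 2 -> legal
(1,3): flips 1 -> legal
(1,4): no bracket -> illegal
(2,0): no bracket -> illegal
(2,4): flips 1 -> legal
(3,0): no bracket -> illegal
(3,4): flips 2 -> legal
(4,1): no bracket -> illegal
(4,4): flips 1 -> legal
(5,2): no bracket -> illegal
(5,3): no bracket -> illegal
(5,4): no bracket -> illegal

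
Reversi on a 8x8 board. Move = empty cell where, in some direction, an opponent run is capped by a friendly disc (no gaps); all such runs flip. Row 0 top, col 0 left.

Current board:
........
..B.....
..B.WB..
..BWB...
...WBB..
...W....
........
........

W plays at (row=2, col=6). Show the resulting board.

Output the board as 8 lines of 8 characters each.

Place W at (2,6); scan 8 dirs for brackets.
Dir NW: first cell '.' (not opp) -> no flip
Dir N: first cell '.' (not opp) -> no flip
Dir NE: first cell '.' (not opp) -> no flip
Dir W: opp run (2,5) capped by W -> flip
Dir E: first cell '.' (not opp) -> no flip
Dir SW: first cell '.' (not opp) -> no flip
Dir S: first cell '.' (not opp) -> no flip
Dir SE: first cell '.' (not opp) -> no flip
All flips: (2,5)

Answer: ........
..B.....
..B.WWW.
..BWB...
...WBB..
...W....
........
........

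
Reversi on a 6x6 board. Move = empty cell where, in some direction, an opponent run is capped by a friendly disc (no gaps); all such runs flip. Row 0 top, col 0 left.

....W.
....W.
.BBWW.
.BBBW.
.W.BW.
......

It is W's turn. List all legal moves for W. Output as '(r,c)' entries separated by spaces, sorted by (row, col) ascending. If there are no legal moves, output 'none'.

Answer: (1,1) (2,0) (3,0) (4,2) (5,2) (5,3)

Derivation:
(1,0): no bracket -> illegal
(1,1): flips 4 -> legal
(1,2): no bracket -> illegal
(1,3): no bracket -> illegal
(2,0): flips 2 -> legal
(3,0): flips 3 -> legal
(4,0): no bracket -> illegal
(4,2): flips 2 -> legal
(5,2): flips 1 -> legal
(5,3): flips 2 -> legal
(5,4): no bracket -> illegal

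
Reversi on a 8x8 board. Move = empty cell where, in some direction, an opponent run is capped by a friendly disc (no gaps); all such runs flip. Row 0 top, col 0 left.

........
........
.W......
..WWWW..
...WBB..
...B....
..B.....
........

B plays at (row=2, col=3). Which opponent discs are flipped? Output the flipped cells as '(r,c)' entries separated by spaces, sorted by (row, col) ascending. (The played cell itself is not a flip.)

Answer: (3,3) (3,4) (4,3)

Derivation:
Dir NW: first cell '.' (not opp) -> no flip
Dir N: first cell '.' (not opp) -> no flip
Dir NE: first cell '.' (not opp) -> no flip
Dir W: first cell '.' (not opp) -> no flip
Dir E: first cell '.' (not opp) -> no flip
Dir SW: opp run (3,2), next='.' -> no flip
Dir S: opp run (3,3) (4,3) capped by B -> flip
Dir SE: opp run (3,4) capped by B -> flip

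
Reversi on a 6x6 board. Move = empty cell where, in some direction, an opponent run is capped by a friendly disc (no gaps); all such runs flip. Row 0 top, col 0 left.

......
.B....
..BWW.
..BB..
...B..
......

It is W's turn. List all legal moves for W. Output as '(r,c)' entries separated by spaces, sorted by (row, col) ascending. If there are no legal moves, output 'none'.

Answer: (2,1) (4,1) (4,2) (5,3)

Derivation:
(0,0): no bracket -> illegal
(0,1): no bracket -> illegal
(0,2): no bracket -> illegal
(1,0): no bracket -> illegal
(1,2): no bracket -> illegal
(1,3): no bracket -> illegal
(2,0): no bracket -> illegal
(2,1): flips 1 -> legal
(3,1): no bracket -> illegal
(3,4): no bracket -> illegal
(4,1): flips 1 -> legal
(4,2): flips 1 -> legal
(4,4): no bracket -> illegal
(5,2): no bracket -> illegal
(5,3): flips 2 -> legal
(5,4): no bracket -> illegal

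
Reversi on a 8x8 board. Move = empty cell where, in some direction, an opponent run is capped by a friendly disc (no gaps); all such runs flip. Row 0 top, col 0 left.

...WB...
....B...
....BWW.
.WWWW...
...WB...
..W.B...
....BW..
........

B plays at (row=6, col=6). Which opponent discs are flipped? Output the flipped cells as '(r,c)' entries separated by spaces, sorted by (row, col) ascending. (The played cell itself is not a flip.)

Dir NW: first cell '.' (not opp) -> no flip
Dir N: first cell '.' (not opp) -> no flip
Dir NE: first cell '.' (not opp) -> no flip
Dir W: opp run (6,5) capped by B -> flip
Dir E: first cell '.' (not opp) -> no flip
Dir SW: first cell '.' (not opp) -> no flip
Dir S: first cell '.' (not opp) -> no flip
Dir SE: first cell '.' (not opp) -> no flip

Answer: (6,5)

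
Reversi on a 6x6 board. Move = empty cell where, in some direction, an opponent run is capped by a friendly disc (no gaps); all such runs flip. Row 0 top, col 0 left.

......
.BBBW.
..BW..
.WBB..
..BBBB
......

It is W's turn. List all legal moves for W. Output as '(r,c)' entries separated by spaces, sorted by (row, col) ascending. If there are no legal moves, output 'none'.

(0,0): no bracket -> illegal
(0,1): flips 1 -> legal
(0,2): no bracket -> illegal
(0,3): flips 1 -> legal
(0,4): flips 2 -> legal
(1,0): flips 3 -> legal
(2,0): no bracket -> illegal
(2,1): flips 1 -> legal
(2,4): no bracket -> illegal
(3,4): flips 2 -> legal
(3,5): no bracket -> illegal
(4,1): flips 1 -> legal
(5,1): no bracket -> illegal
(5,2): no bracket -> illegal
(5,3): flips 3 -> legal
(5,4): no bracket -> illegal
(5,5): no bracket -> illegal

Answer: (0,1) (0,3) (0,4) (1,0) (2,1) (3,4) (4,1) (5,3)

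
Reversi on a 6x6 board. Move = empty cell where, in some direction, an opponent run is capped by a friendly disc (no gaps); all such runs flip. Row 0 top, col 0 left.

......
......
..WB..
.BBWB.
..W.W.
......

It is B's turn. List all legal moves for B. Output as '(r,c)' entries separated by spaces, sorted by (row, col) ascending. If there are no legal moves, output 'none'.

Answer: (1,2) (1,3) (2,1) (4,3) (5,2) (5,3) (5,4)

Derivation:
(1,1): no bracket -> illegal
(1,2): flips 1 -> legal
(1,3): flips 1 -> legal
(2,1): flips 1 -> legal
(2,4): no bracket -> illegal
(3,5): no bracket -> illegal
(4,1): no bracket -> illegal
(4,3): flips 1 -> legal
(4,5): no bracket -> illegal
(5,1): no bracket -> illegal
(5,2): flips 1 -> legal
(5,3): flips 1 -> legal
(5,4): flips 1 -> legal
(5,5): no bracket -> illegal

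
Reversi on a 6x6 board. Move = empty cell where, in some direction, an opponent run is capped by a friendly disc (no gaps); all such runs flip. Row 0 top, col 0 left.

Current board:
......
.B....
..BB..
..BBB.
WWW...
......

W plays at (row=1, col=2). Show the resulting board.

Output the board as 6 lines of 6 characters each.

Place W at (1,2); scan 8 dirs for brackets.
Dir NW: first cell '.' (not opp) -> no flip
Dir N: first cell '.' (not opp) -> no flip
Dir NE: first cell '.' (not opp) -> no flip
Dir W: opp run (1,1), next='.' -> no flip
Dir E: first cell '.' (not opp) -> no flip
Dir SW: first cell '.' (not opp) -> no flip
Dir S: opp run (2,2) (3,2) capped by W -> flip
Dir SE: opp run (2,3) (3,4), next='.' -> no flip
All flips: (2,2) (3,2)

Answer: ......
.BW...
..WB..
..WBB.
WWW...
......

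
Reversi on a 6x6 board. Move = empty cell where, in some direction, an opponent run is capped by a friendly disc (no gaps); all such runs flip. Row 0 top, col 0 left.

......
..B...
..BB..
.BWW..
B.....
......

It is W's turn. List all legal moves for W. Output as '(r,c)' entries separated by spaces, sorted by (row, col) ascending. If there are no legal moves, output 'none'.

Answer: (0,2) (1,1) (1,3) (1,4) (3,0)

Derivation:
(0,1): no bracket -> illegal
(0,2): flips 2 -> legal
(0,3): no bracket -> illegal
(1,1): flips 1 -> legal
(1,3): flips 1 -> legal
(1,4): flips 1 -> legal
(2,0): no bracket -> illegal
(2,1): no bracket -> illegal
(2,4): no bracket -> illegal
(3,0): flips 1 -> legal
(3,4): no bracket -> illegal
(4,1): no bracket -> illegal
(4,2): no bracket -> illegal
(5,0): no bracket -> illegal
(5,1): no bracket -> illegal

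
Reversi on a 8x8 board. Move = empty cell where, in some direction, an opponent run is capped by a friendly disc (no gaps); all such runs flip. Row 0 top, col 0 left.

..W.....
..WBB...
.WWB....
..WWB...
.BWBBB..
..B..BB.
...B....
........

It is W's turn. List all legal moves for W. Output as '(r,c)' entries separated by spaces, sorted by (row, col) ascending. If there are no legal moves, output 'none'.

Answer: (0,3) (0,4) (0,5) (1,5) (2,4) (3,5) (4,0) (4,6) (5,0) (5,3) (5,4) (6,2) (6,6) (6,7)

Derivation:
(0,3): flips 2 -> legal
(0,4): flips 1 -> legal
(0,5): flips 2 -> legal
(1,5): flips 2 -> legal
(2,4): flips 2 -> legal
(2,5): no bracket -> illegal
(3,0): no bracket -> illegal
(3,1): no bracket -> illegal
(3,5): flips 1 -> legal
(3,6): no bracket -> illegal
(4,0): flips 1 -> legal
(4,6): flips 3 -> legal
(4,7): no bracket -> illegal
(5,0): flips 1 -> legal
(5,1): no bracket -> illegal
(5,3): flips 1 -> legal
(5,4): flips 1 -> legal
(5,7): no bracket -> illegal
(6,1): no bracket -> illegal
(6,2): flips 1 -> legal
(6,4): no bracket -> illegal
(6,5): no bracket -> illegal
(6,6): flips 2 -> legal
(6,7): flips 4 -> legal
(7,2): no bracket -> illegal
(7,3): no bracket -> illegal
(7,4): no bracket -> illegal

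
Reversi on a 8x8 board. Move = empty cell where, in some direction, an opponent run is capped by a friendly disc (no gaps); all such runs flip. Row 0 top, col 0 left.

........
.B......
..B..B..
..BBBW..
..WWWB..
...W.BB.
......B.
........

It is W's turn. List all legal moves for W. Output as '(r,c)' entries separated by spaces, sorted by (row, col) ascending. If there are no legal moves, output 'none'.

(0,0): flips 3 -> legal
(0,1): no bracket -> illegal
(0,2): no bracket -> illegal
(1,0): no bracket -> illegal
(1,2): flips 2 -> legal
(1,3): no bracket -> illegal
(1,4): no bracket -> illegal
(1,5): flips 1 -> legal
(1,6): flips 2 -> legal
(2,0): no bracket -> illegal
(2,1): flips 1 -> legal
(2,3): flips 1 -> legal
(2,4): flips 2 -> legal
(2,6): no bracket -> illegal
(3,1): flips 3 -> legal
(3,6): no bracket -> illegal
(4,1): no bracket -> illegal
(4,6): flips 1 -> legal
(4,7): no bracket -> illegal
(5,4): no bracket -> illegal
(5,7): no bracket -> illegal
(6,4): no bracket -> illegal
(6,5): flips 2 -> legal
(6,7): no bracket -> illegal
(7,5): no bracket -> illegal
(7,6): no bracket -> illegal
(7,7): flips 2 -> legal

Answer: (0,0) (1,2) (1,5) (1,6) (2,1) (2,3) (2,4) (3,1) (4,6) (6,5) (7,7)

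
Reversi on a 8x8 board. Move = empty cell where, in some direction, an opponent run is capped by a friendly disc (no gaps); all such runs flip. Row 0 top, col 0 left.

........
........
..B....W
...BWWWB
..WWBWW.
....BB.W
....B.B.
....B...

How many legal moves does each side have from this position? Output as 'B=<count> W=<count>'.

Answer: B=9 W=9

Derivation:
-- B to move --
(1,6): no bracket -> illegal
(1,7): flips 1 -> legal
(2,3): no bracket -> illegal
(2,4): flips 1 -> legal
(2,5): flips 2 -> legal
(2,6): flips 1 -> legal
(3,1): no bracket -> illegal
(3,2): flips 1 -> legal
(4,1): flips 2 -> legal
(4,7): flips 2 -> legal
(5,1): flips 1 -> legal
(5,2): no bracket -> illegal
(5,3): flips 1 -> legal
(5,6): no bracket -> illegal
(6,7): no bracket -> illegal
B mobility = 9
-- W to move --
(1,1): no bracket -> illegal
(1,2): no bracket -> illegal
(1,3): no bracket -> illegal
(2,1): no bracket -> illegal
(2,3): flips 1 -> legal
(2,4): flips 1 -> legal
(2,6): no bracket -> illegal
(3,1): no bracket -> illegal
(3,2): flips 1 -> legal
(4,7): flips 1 -> legal
(5,3): flips 1 -> legal
(5,6): no bracket -> illegal
(6,3): flips 1 -> legal
(6,5): flips 2 -> legal
(6,7): no bracket -> illegal
(7,3): flips 2 -> legal
(7,5): flips 1 -> legal
(7,6): no bracket -> illegal
(7,7): no bracket -> illegal
W mobility = 9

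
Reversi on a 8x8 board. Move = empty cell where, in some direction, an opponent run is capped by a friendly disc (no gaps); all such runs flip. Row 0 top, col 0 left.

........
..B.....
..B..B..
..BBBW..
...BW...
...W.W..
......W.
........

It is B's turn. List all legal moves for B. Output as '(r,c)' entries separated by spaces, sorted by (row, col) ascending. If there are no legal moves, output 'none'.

Answer: (3,6) (4,5) (5,4) (6,3) (7,7)

Derivation:
(2,4): no bracket -> illegal
(2,6): no bracket -> illegal
(3,6): flips 1 -> legal
(4,2): no bracket -> illegal
(4,5): flips 2 -> legal
(4,6): no bracket -> illegal
(5,2): no bracket -> illegal
(5,4): flips 1 -> legal
(5,6): no bracket -> illegal
(5,7): no bracket -> illegal
(6,2): no bracket -> illegal
(6,3): flips 1 -> legal
(6,4): no bracket -> illegal
(6,5): no bracket -> illegal
(6,7): no bracket -> illegal
(7,5): no bracket -> illegal
(7,6): no bracket -> illegal
(7,7): flips 3 -> legal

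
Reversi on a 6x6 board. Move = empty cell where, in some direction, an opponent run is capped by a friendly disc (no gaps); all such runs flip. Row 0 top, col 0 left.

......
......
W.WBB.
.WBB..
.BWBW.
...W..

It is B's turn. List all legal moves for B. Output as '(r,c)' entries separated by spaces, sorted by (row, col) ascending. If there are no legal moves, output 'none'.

Answer: (1,1) (1,2) (2,1) (3,0) (4,5) (5,1) (5,2) (5,5)

Derivation:
(1,0): no bracket -> illegal
(1,1): flips 1 -> legal
(1,2): flips 1 -> legal
(1,3): no bracket -> illegal
(2,1): flips 2 -> legal
(3,0): flips 1 -> legal
(3,4): no bracket -> illegal
(3,5): no bracket -> illegal
(4,0): no bracket -> illegal
(4,5): flips 1 -> legal
(5,1): flips 1 -> legal
(5,2): flips 1 -> legal
(5,4): no bracket -> illegal
(5,5): flips 1 -> legal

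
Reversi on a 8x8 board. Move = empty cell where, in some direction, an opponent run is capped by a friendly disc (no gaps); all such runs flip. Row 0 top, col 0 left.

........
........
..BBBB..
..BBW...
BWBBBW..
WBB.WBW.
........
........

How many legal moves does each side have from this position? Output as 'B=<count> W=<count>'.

-- B to move --
(3,0): flips 1 -> legal
(3,1): flips 1 -> legal
(3,5): flips 2 -> legal
(3,6): no bracket -> illegal
(4,6): flips 1 -> legal
(4,7): no bracket -> illegal
(5,3): flips 1 -> legal
(5,7): flips 1 -> legal
(6,0): flips 1 -> legal
(6,1): no bracket -> illegal
(6,3): no bracket -> illegal
(6,4): flips 1 -> legal
(6,5): flips 1 -> legal
(6,6): no bracket -> illegal
(6,7): flips 3 -> legal
B mobility = 10
-- W to move --
(1,1): no bracket -> illegal
(1,2): flips 1 -> legal
(1,3): no bracket -> illegal
(1,4): flips 3 -> legal
(1,5): no bracket -> illegal
(1,6): flips 1 -> legal
(2,1): flips 2 -> legal
(2,6): no bracket -> illegal
(3,0): flips 1 -> legal
(3,1): flips 2 -> legal
(3,5): no bracket -> illegal
(3,6): no bracket -> illegal
(4,6): no bracket -> illegal
(5,3): flips 2 -> legal
(6,0): no bracket -> illegal
(6,1): flips 3 -> legal
(6,2): no bracket -> illegal
(6,3): flips 1 -> legal
(6,4): no bracket -> illegal
(6,5): flips 1 -> legal
(6,6): no bracket -> illegal
W mobility = 10

Answer: B=10 W=10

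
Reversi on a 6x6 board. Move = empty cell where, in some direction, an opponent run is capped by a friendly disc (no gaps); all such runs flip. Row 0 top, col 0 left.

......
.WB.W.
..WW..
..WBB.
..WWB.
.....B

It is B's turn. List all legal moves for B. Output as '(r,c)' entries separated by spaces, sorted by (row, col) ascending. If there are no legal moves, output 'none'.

Answer: (0,0) (1,0) (1,3) (3,1) (4,1) (5,1) (5,2) (5,3)

Derivation:
(0,0): flips 2 -> legal
(0,1): no bracket -> illegal
(0,2): no bracket -> illegal
(0,3): no bracket -> illegal
(0,4): no bracket -> illegal
(0,5): no bracket -> illegal
(1,0): flips 1 -> legal
(1,3): flips 1 -> legal
(1,5): no bracket -> illegal
(2,0): no bracket -> illegal
(2,1): no bracket -> illegal
(2,4): no bracket -> illegal
(2,5): no bracket -> illegal
(3,1): flips 1 -> legal
(4,1): flips 2 -> legal
(5,1): flips 1 -> legal
(5,2): flips 4 -> legal
(5,3): flips 1 -> legal
(5,4): no bracket -> illegal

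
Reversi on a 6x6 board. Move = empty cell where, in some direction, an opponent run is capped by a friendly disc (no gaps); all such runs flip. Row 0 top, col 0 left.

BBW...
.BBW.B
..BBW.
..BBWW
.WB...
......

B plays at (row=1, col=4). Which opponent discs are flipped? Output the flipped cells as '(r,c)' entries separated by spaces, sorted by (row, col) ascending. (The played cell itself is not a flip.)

Answer: (1,3)

Derivation:
Dir NW: first cell '.' (not opp) -> no flip
Dir N: first cell '.' (not opp) -> no flip
Dir NE: first cell '.' (not opp) -> no flip
Dir W: opp run (1,3) capped by B -> flip
Dir E: first cell 'B' (not opp) -> no flip
Dir SW: first cell 'B' (not opp) -> no flip
Dir S: opp run (2,4) (3,4), next='.' -> no flip
Dir SE: first cell '.' (not opp) -> no flip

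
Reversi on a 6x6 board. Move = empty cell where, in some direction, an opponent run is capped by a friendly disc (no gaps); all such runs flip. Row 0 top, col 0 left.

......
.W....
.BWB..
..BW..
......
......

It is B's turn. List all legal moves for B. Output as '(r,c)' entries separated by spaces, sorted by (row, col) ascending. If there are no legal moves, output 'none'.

(0,0): no bracket -> illegal
(0,1): flips 1 -> legal
(0,2): no bracket -> illegal
(1,0): no bracket -> illegal
(1,2): flips 1 -> legal
(1,3): no bracket -> illegal
(2,0): no bracket -> illegal
(2,4): no bracket -> illegal
(3,1): no bracket -> illegal
(3,4): flips 1 -> legal
(4,2): no bracket -> illegal
(4,3): flips 1 -> legal
(4,4): no bracket -> illegal

Answer: (0,1) (1,2) (3,4) (4,3)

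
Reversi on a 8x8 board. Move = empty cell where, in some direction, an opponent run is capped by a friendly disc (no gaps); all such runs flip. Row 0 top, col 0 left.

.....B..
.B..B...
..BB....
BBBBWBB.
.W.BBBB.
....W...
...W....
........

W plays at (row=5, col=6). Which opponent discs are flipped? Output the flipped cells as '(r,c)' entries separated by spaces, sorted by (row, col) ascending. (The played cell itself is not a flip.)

Dir NW: opp run (4,5) capped by W -> flip
Dir N: opp run (4,6) (3,6), next='.' -> no flip
Dir NE: first cell '.' (not opp) -> no flip
Dir W: first cell '.' (not opp) -> no flip
Dir E: first cell '.' (not opp) -> no flip
Dir SW: first cell '.' (not opp) -> no flip
Dir S: first cell '.' (not opp) -> no flip
Dir SE: first cell '.' (not opp) -> no flip

Answer: (4,5)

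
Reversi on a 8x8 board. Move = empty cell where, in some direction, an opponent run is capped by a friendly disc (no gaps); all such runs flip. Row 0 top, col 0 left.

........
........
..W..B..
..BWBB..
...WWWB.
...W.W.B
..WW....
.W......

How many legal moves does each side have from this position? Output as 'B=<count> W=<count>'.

Answer: B=7 W=11

Derivation:
-- B to move --
(1,1): no bracket -> illegal
(1,2): flips 1 -> legal
(1,3): no bracket -> illegal
(2,1): no bracket -> illegal
(2,3): no bracket -> illegal
(2,4): no bracket -> illegal
(3,1): no bracket -> illegal
(3,6): no bracket -> illegal
(4,2): flips 3 -> legal
(5,1): no bracket -> illegal
(5,2): flips 1 -> legal
(5,4): flips 2 -> legal
(5,6): flips 1 -> legal
(6,0): no bracket -> illegal
(6,1): no bracket -> illegal
(6,4): flips 1 -> legal
(6,5): flips 2 -> legal
(6,6): no bracket -> illegal
(7,0): no bracket -> illegal
(7,2): no bracket -> illegal
(7,3): no bracket -> illegal
(7,4): no bracket -> illegal
B mobility = 7
-- W to move --
(1,4): no bracket -> illegal
(1,5): flips 2 -> legal
(1,6): flips 2 -> legal
(2,1): flips 1 -> legal
(2,3): flips 1 -> legal
(2,4): flips 1 -> legal
(2,6): flips 1 -> legal
(3,1): flips 1 -> legal
(3,6): flips 2 -> legal
(3,7): flips 1 -> legal
(4,1): no bracket -> illegal
(4,2): flips 1 -> legal
(4,7): flips 1 -> legal
(5,6): no bracket -> illegal
(6,6): no bracket -> illegal
(6,7): no bracket -> illegal
W mobility = 11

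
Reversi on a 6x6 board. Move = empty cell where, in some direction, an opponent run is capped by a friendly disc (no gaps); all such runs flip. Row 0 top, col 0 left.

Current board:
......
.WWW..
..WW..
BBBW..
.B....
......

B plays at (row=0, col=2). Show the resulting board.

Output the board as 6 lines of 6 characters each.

Place B at (0,2); scan 8 dirs for brackets.
Dir NW: edge -> no flip
Dir N: edge -> no flip
Dir NE: edge -> no flip
Dir W: first cell '.' (not opp) -> no flip
Dir E: first cell '.' (not opp) -> no flip
Dir SW: opp run (1,1), next='.' -> no flip
Dir S: opp run (1,2) (2,2) capped by B -> flip
Dir SE: opp run (1,3), next='.' -> no flip
All flips: (1,2) (2,2)

Answer: ..B...
.WBW..
..BW..
BBBW..
.B....
......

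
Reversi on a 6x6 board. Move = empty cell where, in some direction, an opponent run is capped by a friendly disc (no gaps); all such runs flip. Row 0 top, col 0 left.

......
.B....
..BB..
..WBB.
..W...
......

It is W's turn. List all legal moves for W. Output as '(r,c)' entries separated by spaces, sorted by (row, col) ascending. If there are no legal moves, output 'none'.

(0,0): no bracket -> illegal
(0,1): no bracket -> illegal
(0,2): no bracket -> illegal
(1,0): no bracket -> illegal
(1,2): flips 1 -> legal
(1,3): no bracket -> illegal
(1,4): flips 1 -> legal
(2,0): no bracket -> illegal
(2,1): no bracket -> illegal
(2,4): flips 1 -> legal
(2,5): no bracket -> illegal
(3,1): no bracket -> illegal
(3,5): flips 2 -> legal
(4,3): no bracket -> illegal
(4,4): no bracket -> illegal
(4,5): no bracket -> illegal

Answer: (1,2) (1,4) (2,4) (3,5)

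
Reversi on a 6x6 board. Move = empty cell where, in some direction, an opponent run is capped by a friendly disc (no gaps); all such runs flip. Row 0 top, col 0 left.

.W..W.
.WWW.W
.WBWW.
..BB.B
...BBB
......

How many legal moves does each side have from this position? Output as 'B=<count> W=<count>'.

-- B to move --
(0,0): flips 1 -> legal
(0,2): flips 3 -> legal
(0,3): flips 2 -> legal
(0,5): no bracket -> illegal
(1,0): flips 1 -> legal
(1,4): flips 1 -> legal
(2,0): flips 1 -> legal
(2,5): flips 2 -> legal
(3,0): no bracket -> illegal
(3,1): no bracket -> illegal
(3,4): no bracket -> illegal
B mobility = 7
-- W to move --
(2,5): no bracket -> illegal
(3,1): flips 1 -> legal
(3,4): no bracket -> illegal
(4,1): flips 1 -> legal
(4,2): flips 3 -> legal
(5,2): no bracket -> illegal
(5,3): flips 2 -> legal
(5,4): flips 2 -> legal
(5,5): flips 3 -> legal
W mobility = 6

Answer: B=7 W=6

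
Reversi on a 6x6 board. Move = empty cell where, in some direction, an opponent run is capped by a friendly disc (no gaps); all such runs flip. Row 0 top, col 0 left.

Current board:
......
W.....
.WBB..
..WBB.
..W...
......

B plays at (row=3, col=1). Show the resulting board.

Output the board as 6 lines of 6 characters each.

Place B at (3,1); scan 8 dirs for brackets.
Dir NW: first cell '.' (not opp) -> no flip
Dir N: opp run (2,1), next='.' -> no flip
Dir NE: first cell 'B' (not opp) -> no flip
Dir W: first cell '.' (not opp) -> no flip
Dir E: opp run (3,2) capped by B -> flip
Dir SW: first cell '.' (not opp) -> no flip
Dir S: first cell '.' (not opp) -> no flip
Dir SE: opp run (4,2), next='.' -> no flip
All flips: (3,2)

Answer: ......
W.....
.WBB..
.BBBB.
..W...
......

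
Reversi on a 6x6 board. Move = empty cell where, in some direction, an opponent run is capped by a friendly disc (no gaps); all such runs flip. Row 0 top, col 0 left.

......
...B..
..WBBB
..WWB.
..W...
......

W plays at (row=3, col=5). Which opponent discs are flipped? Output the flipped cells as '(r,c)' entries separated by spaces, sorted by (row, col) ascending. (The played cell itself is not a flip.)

Dir NW: opp run (2,4) (1,3), next='.' -> no flip
Dir N: opp run (2,5), next='.' -> no flip
Dir NE: edge -> no flip
Dir W: opp run (3,4) capped by W -> flip
Dir E: edge -> no flip
Dir SW: first cell '.' (not opp) -> no flip
Dir S: first cell '.' (not opp) -> no flip
Dir SE: edge -> no flip

Answer: (3,4)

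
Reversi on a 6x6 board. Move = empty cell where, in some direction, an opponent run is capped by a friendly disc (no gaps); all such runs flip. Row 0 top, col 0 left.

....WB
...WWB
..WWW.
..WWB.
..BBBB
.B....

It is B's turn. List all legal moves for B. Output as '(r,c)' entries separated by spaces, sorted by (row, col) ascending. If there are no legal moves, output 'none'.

(0,2): no bracket -> illegal
(0,3): flips 4 -> legal
(1,1): flips 2 -> legal
(1,2): flips 5 -> legal
(2,1): flips 1 -> legal
(2,5): no bracket -> illegal
(3,1): flips 2 -> legal
(3,5): no bracket -> illegal
(4,1): flips 3 -> legal

Answer: (0,3) (1,1) (1,2) (2,1) (3,1) (4,1)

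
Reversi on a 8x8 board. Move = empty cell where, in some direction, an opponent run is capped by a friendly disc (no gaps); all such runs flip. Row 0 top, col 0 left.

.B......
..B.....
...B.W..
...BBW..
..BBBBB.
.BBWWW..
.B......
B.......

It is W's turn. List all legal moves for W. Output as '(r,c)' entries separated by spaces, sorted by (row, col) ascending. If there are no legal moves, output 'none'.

(0,0): no bracket -> illegal
(0,2): no bracket -> illegal
(0,3): no bracket -> illegal
(1,0): no bracket -> illegal
(1,1): no bracket -> illegal
(1,3): flips 3 -> legal
(1,4): no bracket -> illegal
(2,1): no bracket -> illegal
(2,2): flips 2 -> legal
(2,4): flips 2 -> legal
(3,1): flips 1 -> legal
(3,2): flips 3 -> legal
(3,6): flips 1 -> legal
(3,7): flips 1 -> legal
(4,0): no bracket -> illegal
(4,1): no bracket -> illegal
(4,7): no bracket -> illegal
(5,0): flips 2 -> legal
(5,6): no bracket -> illegal
(5,7): flips 1 -> legal
(6,0): no bracket -> illegal
(6,2): no bracket -> illegal
(6,3): no bracket -> illegal
(7,1): no bracket -> illegal
(7,2): no bracket -> illegal

Answer: (1,3) (2,2) (2,4) (3,1) (3,2) (3,6) (3,7) (5,0) (5,7)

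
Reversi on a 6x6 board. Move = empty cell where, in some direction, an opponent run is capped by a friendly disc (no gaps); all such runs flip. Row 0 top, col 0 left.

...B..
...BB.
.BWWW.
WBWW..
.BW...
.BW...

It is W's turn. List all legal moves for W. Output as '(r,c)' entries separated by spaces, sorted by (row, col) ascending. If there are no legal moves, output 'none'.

(0,2): flips 1 -> legal
(0,4): flips 2 -> legal
(0,5): flips 1 -> legal
(1,0): flips 1 -> legal
(1,1): no bracket -> illegal
(1,2): flips 1 -> legal
(1,5): no bracket -> illegal
(2,0): flips 2 -> legal
(2,5): no bracket -> illegal
(4,0): flips 2 -> legal
(5,0): flips 2 -> legal

Answer: (0,2) (0,4) (0,5) (1,0) (1,2) (2,0) (4,0) (5,0)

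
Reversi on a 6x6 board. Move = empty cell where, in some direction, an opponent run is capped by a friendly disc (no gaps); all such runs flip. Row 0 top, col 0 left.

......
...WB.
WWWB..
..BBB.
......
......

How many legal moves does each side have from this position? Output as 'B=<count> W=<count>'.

-- B to move --
(0,2): no bracket -> illegal
(0,3): flips 1 -> legal
(0,4): no bracket -> illegal
(1,0): flips 1 -> legal
(1,1): flips 1 -> legal
(1,2): flips 2 -> legal
(2,4): no bracket -> illegal
(3,0): no bracket -> illegal
(3,1): no bracket -> illegal
B mobility = 4
-- W to move --
(0,3): no bracket -> illegal
(0,4): no bracket -> illegal
(0,5): no bracket -> illegal
(1,2): no bracket -> illegal
(1,5): flips 1 -> legal
(2,4): flips 1 -> legal
(2,5): no bracket -> illegal
(3,1): no bracket -> illegal
(3,5): no bracket -> illegal
(4,1): no bracket -> illegal
(4,2): flips 1 -> legal
(4,3): flips 3 -> legal
(4,4): flips 1 -> legal
(4,5): no bracket -> illegal
W mobility = 5

Answer: B=4 W=5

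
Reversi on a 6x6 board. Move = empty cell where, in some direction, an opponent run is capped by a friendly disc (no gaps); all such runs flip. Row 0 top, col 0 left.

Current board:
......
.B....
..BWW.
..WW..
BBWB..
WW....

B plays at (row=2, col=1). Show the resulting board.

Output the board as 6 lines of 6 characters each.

Answer: ......
.B....
.BBWW.
..BW..
BBWB..
WW....

Derivation:
Place B at (2,1); scan 8 dirs for brackets.
Dir NW: first cell '.' (not opp) -> no flip
Dir N: first cell 'B' (not opp) -> no flip
Dir NE: first cell '.' (not opp) -> no flip
Dir W: first cell '.' (not opp) -> no flip
Dir E: first cell 'B' (not opp) -> no flip
Dir SW: first cell '.' (not opp) -> no flip
Dir S: first cell '.' (not opp) -> no flip
Dir SE: opp run (3,2) capped by B -> flip
All flips: (3,2)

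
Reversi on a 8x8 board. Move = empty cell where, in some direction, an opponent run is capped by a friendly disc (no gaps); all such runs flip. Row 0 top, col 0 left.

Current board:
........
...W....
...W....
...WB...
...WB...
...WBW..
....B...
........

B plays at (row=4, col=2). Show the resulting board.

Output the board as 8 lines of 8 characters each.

Answer: ........
...W....
...W....
...WB...
..BBB...
...BBW..
....B...
........

Derivation:
Place B at (4,2); scan 8 dirs for brackets.
Dir NW: first cell '.' (not opp) -> no flip
Dir N: first cell '.' (not opp) -> no flip
Dir NE: opp run (3,3), next='.' -> no flip
Dir W: first cell '.' (not opp) -> no flip
Dir E: opp run (4,3) capped by B -> flip
Dir SW: first cell '.' (not opp) -> no flip
Dir S: first cell '.' (not opp) -> no flip
Dir SE: opp run (5,3) capped by B -> flip
All flips: (4,3) (5,3)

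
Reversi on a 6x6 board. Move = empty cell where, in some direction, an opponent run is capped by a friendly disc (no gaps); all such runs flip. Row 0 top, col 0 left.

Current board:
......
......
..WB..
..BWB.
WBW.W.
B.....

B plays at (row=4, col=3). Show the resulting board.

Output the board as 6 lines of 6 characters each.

Place B at (4,3); scan 8 dirs for brackets.
Dir NW: first cell 'B' (not opp) -> no flip
Dir N: opp run (3,3) capped by B -> flip
Dir NE: first cell 'B' (not opp) -> no flip
Dir W: opp run (4,2) capped by B -> flip
Dir E: opp run (4,4), next='.' -> no flip
Dir SW: first cell '.' (not opp) -> no flip
Dir S: first cell '.' (not opp) -> no flip
Dir SE: first cell '.' (not opp) -> no flip
All flips: (3,3) (4,2)

Answer: ......
......
..WB..
..BBB.
WBBBW.
B.....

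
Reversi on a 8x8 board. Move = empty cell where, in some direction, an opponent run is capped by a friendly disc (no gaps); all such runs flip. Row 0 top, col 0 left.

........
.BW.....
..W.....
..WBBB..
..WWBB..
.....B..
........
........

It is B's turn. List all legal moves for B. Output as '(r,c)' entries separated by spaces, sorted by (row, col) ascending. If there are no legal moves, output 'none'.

(0,1): no bracket -> illegal
(0,2): no bracket -> illegal
(0,3): no bracket -> illegal
(1,3): flips 1 -> legal
(2,1): no bracket -> illegal
(2,3): no bracket -> illegal
(3,1): flips 1 -> legal
(4,1): flips 2 -> legal
(5,1): flips 1 -> legal
(5,2): flips 1 -> legal
(5,3): flips 1 -> legal
(5,4): no bracket -> illegal

Answer: (1,3) (3,1) (4,1) (5,1) (5,2) (5,3)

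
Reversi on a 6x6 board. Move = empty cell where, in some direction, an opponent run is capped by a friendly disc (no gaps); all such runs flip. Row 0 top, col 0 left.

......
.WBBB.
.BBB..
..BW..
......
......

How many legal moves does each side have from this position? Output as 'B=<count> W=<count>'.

-- B to move --
(0,0): flips 1 -> legal
(0,1): flips 1 -> legal
(0,2): no bracket -> illegal
(1,0): flips 1 -> legal
(2,0): no bracket -> illegal
(2,4): no bracket -> illegal
(3,4): flips 1 -> legal
(4,2): no bracket -> illegal
(4,3): flips 1 -> legal
(4,4): flips 1 -> legal
B mobility = 6
-- W to move --
(0,1): no bracket -> illegal
(0,2): no bracket -> illegal
(0,3): flips 2 -> legal
(0,4): no bracket -> illegal
(0,5): no bracket -> illegal
(1,0): no bracket -> illegal
(1,5): flips 3 -> legal
(2,0): no bracket -> illegal
(2,4): no bracket -> illegal
(2,5): no bracket -> illegal
(3,0): no bracket -> illegal
(3,1): flips 2 -> legal
(3,4): no bracket -> illegal
(4,1): no bracket -> illegal
(4,2): no bracket -> illegal
(4,3): no bracket -> illegal
W mobility = 3

Answer: B=6 W=3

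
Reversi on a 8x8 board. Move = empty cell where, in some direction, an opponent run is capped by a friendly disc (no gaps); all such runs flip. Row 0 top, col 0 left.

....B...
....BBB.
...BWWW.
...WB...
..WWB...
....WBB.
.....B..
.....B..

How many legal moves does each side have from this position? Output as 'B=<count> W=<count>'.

-- B to move --
(1,3): no bracket -> illegal
(1,7): no bracket -> illegal
(2,2): flips 1 -> legal
(2,7): flips 3 -> legal
(3,1): no bracket -> illegal
(3,2): flips 3 -> legal
(3,5): flips 1 -> legal
(3,6): flips 2 -> legal
(3,7): flips 1 -> legal
(4,1): flips 2 -> legal
(4,5): no bracket -> illegal
(5,1): flips 3 -> legal
(5,2): flips 1 -> legal
(5,3): flips 3 -> legal
(6,3): no bracket -> illegal
(6,4): flips 1 -> legal
B mobility = 11
-- W to move --
(0,3): flips 1 -> legal
(0,5): flips 1 -> legal
(0,6): flips 2 -> legal
(0,7): flips 1 -> legal
(1,2): no bracket -> illegal
(1,3): flips 1 -> legal
(1,7): no bracket -> illegal
(2,2): flips 1 -> legal
(2,7): no bracket -> illegal
(3,2): no bracket -> illegal
(3,5): flips 1 -> legal
(4,5): flips 1 -> legal
(4,6): no bracket -> illegal
(4,7): no bracket -> illegal
(5,3): no bracket -> illegal
(5,7): flips 2 -> legal
(6,4): no bracket -> illegal
(6,6): flips 2 -> legal
(6,7): no bracket -> illegal
(7,4): no bracket -> illegal
(7,6): flips 1 -> legal
W mobility = 11

Answer: B=11 W=11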